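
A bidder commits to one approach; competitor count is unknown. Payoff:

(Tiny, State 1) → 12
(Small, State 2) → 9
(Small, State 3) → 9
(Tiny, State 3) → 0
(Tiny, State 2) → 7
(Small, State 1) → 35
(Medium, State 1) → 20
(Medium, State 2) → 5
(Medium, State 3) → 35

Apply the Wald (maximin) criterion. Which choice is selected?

Small

Row minima: Tiny=0, Small=9, Medium=5
Best worst-case = 9 → Small.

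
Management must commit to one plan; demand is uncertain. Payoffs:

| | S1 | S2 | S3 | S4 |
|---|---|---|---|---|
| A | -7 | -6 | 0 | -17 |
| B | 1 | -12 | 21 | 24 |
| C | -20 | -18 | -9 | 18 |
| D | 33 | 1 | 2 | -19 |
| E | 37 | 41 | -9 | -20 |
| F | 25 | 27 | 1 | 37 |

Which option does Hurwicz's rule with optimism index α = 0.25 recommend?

A: 0.25·0 + 0.75·(-17) = -12.75
B: 0.25·24 + 0.75·(-12) = -3
C: 0.25·18 + 0.75·(-20) = -10.5
D: 0.25·33 + 0.75·(-19) = -6
E: 0.25·41 + 0.75·(-20) = -4.75
F: 0.25·37 + 0.75·1 = 10
Highest Hurwicz score = 10 → F.

F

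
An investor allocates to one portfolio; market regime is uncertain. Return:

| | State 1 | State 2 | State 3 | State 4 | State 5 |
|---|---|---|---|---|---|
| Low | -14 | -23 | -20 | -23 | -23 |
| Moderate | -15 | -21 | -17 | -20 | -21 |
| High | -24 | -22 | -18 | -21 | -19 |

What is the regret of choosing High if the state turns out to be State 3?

1

Best payoff under State 3 is -17.
Regret = -17 − (-18) = 1.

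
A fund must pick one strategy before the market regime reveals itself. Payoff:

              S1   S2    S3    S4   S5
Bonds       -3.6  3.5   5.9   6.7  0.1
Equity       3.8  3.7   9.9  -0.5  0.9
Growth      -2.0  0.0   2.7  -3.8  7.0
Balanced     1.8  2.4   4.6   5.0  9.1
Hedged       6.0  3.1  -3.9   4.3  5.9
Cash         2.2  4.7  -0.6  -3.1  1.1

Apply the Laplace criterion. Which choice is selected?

Row averages: Bonds=2.52, Equity=3.56, Growth=0.78, Balanced=4.58, Hedged=3.08, Cash=0.86
Highest average = 4.58 → Balanced.

Balanced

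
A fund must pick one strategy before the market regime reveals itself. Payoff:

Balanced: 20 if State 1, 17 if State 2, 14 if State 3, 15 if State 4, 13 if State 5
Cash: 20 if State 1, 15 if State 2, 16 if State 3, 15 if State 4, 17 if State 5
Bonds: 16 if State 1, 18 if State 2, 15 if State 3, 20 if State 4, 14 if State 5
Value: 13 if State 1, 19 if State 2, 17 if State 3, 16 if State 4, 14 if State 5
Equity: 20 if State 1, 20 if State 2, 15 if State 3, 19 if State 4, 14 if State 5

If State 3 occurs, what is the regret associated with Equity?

2

Best payoff under State 3 is 17.
Regret = 17 − 15 = 2.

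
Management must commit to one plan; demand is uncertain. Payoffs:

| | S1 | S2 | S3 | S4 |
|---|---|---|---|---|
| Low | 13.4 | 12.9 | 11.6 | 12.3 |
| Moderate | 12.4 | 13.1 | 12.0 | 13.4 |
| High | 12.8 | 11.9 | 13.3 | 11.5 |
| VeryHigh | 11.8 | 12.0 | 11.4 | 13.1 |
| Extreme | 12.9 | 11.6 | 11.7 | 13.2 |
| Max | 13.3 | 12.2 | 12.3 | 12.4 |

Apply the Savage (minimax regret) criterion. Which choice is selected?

Max

Column bests: S1=13.4, S2=13.1, S3=13.3, S4=13.4.
Low regrets: 0.0, 0.2, 1.7, 1.1 → max 1.7
Moderate regrets: 1.0, 0.0, 1.3, 0.0 → max 1.3
High regrets: 0.6, 1.2, 0.0, 1.9 → max 1.9
VeryHigh regrets: 1.6, 1.1, 1.9, 0.3 → max 1.9
Extreme regrets: 0.5, 1.5, 1.6, 0.2 → max 1.6
Max regrets: 0.1, 0.9, 1.0, 1.0 → max 1.0
Smallest max regret = 1.0 → Max.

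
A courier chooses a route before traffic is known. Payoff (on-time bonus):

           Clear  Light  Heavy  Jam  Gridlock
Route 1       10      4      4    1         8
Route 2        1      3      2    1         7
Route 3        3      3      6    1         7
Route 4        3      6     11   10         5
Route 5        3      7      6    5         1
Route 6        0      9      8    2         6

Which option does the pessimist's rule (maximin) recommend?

Route 4

Row minima: Route 1=1, Route 2=1, Route 3=1, Route 4=3, Route 5=1, Route 6=0
Best worst-case = 3 → Route 4.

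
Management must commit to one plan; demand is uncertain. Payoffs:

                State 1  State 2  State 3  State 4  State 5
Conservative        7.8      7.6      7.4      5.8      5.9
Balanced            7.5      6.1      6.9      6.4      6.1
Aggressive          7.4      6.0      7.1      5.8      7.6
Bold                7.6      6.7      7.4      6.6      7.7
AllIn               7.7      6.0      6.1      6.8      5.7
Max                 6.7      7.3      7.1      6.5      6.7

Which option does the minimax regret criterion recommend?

Column bests: State 1=7.8, State 2=7.6, State 3=7.4, State 4=6.8, State 5=7.7.
Conservative regrets: 0.0, 0.0, 0.0, 1.0, 1.8 → max 1.8
Balanced regrets: 0.3, 1.5, 0.5, 0.4, 1.6 → max 1.6
Aggressive regrets: 0.4, 1.6, 0.3, 1.0, 0.1 → max 1.6
Bold regrets: 0.2, 0.9, 0.0, 0.2, 0.0 → max 0.9
AllIn regrets: 0.1, 1.6, 1.3, 0.0, 2.0 → max 2.0
Max regrets: 1.1, 0.3, 0.3, 0.3, 1.0 → max 1.1
Smallest max regret = 0.9 → Bold.

Bold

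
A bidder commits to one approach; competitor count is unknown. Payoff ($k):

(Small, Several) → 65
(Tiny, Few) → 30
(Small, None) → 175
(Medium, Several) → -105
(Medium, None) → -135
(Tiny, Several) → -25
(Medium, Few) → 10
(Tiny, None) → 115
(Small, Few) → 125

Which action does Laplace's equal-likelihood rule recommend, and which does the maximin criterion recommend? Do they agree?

Row averages: Tiny=40, Small=365/3, Medium=-230/3
Highest average = 365/3 → Small.
Row minima: Tiny=-25, Small=65, Medium=-135
Best worst-case = 65 → Small.

laplace → Small; maximin → Small (agree)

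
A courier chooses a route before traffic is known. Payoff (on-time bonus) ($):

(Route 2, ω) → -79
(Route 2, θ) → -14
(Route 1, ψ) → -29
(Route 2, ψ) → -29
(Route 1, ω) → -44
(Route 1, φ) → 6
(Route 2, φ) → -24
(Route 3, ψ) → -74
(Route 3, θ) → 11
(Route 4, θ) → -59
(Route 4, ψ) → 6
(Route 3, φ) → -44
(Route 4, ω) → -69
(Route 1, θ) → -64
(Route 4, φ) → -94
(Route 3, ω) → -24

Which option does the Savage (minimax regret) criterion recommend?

Route 2

Column bests: θ=11, φ=6, ψ=6, ω=-24.
Route 1 regrets: 75, 0, 35, 20 → max 75
Route 2 regrets: 25, 30, 35, 55 → max 55
Route 3 regrets: 0, 50, 80, 0 → max 80
Route 4 regrets: 70, 100, 0, 45 → max 100
Smallest max regret = 55 → Route 2.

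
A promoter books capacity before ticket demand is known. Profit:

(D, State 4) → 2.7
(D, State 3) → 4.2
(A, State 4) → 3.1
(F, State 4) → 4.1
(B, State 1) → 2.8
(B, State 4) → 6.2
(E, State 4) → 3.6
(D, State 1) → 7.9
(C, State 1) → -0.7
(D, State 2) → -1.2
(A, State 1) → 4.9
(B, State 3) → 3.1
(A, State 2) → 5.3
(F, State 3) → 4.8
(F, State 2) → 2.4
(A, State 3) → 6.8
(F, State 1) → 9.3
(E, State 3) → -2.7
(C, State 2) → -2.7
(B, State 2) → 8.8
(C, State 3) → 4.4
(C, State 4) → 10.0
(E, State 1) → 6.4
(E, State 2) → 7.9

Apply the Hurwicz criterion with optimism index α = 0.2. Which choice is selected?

A: 0.2·6.8 + 0.8·3.1 = 3.84
B: 0.2·8.8 + 0.8·2.8 = 4
C: 0.2·10.0 + 0.8·(-2.7) = -0.16
D: 0.2·7.9 + 0.8·(-1.2) = 0.62
E: 0.2·7.9 + 0.8·(-2.7) = -0.58
F: 0.2·9.3 + 0.8·2.4 = 3.78
Highest Hurwicz score = 4 → B.

B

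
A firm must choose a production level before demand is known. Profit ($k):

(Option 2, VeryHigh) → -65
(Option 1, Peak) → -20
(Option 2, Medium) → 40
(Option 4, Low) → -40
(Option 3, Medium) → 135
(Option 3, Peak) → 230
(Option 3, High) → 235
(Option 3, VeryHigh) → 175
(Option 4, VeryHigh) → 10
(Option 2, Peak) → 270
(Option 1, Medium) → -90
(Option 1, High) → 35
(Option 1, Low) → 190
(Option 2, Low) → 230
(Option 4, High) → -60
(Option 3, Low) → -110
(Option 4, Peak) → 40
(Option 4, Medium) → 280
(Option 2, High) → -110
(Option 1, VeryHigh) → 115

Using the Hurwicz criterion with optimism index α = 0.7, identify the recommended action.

Option 1: 0.7·190 + 0.3·(-90) = 106
Option 2: 0.7·270 + 0.3·(-110) = 156
Option 3: 0.7·235 + 0.3·(-110) = 131.5
Option 4: 0.7·280 + 0.3·(-60) = 178
Highest Hurwicz score = 178 → Option 4.

Option 4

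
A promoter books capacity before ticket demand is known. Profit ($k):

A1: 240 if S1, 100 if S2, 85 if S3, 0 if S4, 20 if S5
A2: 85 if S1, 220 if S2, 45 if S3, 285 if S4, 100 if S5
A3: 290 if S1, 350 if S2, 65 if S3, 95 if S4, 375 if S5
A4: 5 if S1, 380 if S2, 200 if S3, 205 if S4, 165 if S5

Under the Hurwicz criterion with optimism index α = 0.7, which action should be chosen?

A1: 0.7·240 + 0.3·0 = 168
A2: 0.7·285 + 0.3·45 = 213
A3: 0.7·375 + 0.3·65 = 282
A4: 0.7·380 + 0.3·5 = 267.5
Highest Hurwicz score = 282 → A3.

A3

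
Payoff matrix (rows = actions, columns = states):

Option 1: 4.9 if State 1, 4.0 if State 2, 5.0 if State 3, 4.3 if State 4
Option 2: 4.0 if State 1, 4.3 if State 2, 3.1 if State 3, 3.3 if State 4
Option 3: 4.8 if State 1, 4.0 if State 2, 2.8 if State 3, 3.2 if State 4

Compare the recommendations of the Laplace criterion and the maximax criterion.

laplace → Option 1; maximax → Option 1 (agree)

Row averages: Option 1=4.55, Option 2=3.675, Option 3=3.7
Highest average = 4.55 → Option 1.
Row maxima: Option 1=5.0, Option 2=4.3, Option 3=4.8
Best best-case = 5.0 → Option 1.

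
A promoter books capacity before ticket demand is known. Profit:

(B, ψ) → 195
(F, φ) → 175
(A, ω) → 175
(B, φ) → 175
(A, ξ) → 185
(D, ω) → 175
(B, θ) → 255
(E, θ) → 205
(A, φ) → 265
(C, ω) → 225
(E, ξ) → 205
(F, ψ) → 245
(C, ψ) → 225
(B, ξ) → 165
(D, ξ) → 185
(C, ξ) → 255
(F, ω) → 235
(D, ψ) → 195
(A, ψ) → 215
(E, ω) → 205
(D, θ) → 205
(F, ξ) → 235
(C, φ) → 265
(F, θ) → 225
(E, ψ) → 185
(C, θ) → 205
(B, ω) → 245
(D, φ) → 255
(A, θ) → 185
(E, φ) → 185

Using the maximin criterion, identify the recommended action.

Row minima: A=175, B=165, C=205, D=175, E=185, F=175
Best worst-case = 205 → C.

C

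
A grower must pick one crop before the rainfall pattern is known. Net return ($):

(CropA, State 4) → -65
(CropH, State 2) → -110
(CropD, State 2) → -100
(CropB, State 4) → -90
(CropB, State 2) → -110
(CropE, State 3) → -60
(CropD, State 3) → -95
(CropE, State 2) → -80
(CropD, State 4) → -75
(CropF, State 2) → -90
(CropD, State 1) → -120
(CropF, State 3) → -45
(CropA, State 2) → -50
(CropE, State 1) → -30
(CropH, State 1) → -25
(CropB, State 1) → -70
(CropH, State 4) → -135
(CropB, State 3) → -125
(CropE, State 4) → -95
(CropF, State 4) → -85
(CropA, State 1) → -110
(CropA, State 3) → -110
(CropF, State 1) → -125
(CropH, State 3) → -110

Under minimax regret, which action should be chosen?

Column bests: State 1=-25, State 2=-50, State 3=-45, State 4=-65.
CropF regrets: 100, 40, 0, 20 → max 100
CropB regrets: 45, 60, 80, 25 → max 80
CropH regrets: 0, 60, 65, 70 → max 70
CropE regrets: 5, 30, 15, 30 → max 30
CropA regrets: 85, 0, 65, 0 → max 85
CropD regrets: 95, 50, 50, 10 → max 95
Smallest max regret = 30 → CropE.

CropE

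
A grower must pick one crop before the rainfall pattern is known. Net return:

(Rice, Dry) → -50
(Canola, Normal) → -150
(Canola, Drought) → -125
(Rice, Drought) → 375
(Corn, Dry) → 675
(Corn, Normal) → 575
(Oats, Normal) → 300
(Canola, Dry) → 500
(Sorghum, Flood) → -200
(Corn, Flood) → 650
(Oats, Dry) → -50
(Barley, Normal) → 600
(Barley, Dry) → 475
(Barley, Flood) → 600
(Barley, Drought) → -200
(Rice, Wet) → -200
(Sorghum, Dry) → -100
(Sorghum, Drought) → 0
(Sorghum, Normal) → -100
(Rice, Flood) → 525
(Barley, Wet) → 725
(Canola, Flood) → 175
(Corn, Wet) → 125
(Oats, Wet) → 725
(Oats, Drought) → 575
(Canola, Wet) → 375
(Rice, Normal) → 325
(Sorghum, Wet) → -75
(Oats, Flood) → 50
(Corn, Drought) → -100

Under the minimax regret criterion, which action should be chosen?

Column bests: Drought=575, Dry=675, Normal=600, Wet=725, Flood=650.
Oats regrets: 0, 725, 300, 0, 600 → max 725
Rice regrets: 200, 725, 275, 925, 125 → max 925
Corn regrets: 675, 0, 25, 600, 0 → max 675
Canola regrets: 700, 175, 750, 350, 475 → max 750
Sorghum regrets: 575, 775, 700, 800, 850 → max 850
Barley regrets: 775, 200, 0, 0, 50 → max 775
Smallest max regret = 675 → Corn.

Corn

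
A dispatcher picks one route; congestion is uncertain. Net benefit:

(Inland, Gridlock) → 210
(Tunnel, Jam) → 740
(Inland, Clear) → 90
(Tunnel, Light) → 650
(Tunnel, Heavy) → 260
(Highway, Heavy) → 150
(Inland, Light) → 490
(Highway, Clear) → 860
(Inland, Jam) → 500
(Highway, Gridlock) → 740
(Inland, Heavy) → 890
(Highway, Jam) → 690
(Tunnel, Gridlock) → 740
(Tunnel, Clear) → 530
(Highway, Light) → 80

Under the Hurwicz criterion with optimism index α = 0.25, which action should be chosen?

Tunnel

Inland: 0.25·890 + 0.75·90 = 290
Tunnel: 0.25·740 + 0.75·260 = 380
Highway: 0.25·860 + 0.75·80 = 275
Highest Hurwicz score = 380 → Tunnel.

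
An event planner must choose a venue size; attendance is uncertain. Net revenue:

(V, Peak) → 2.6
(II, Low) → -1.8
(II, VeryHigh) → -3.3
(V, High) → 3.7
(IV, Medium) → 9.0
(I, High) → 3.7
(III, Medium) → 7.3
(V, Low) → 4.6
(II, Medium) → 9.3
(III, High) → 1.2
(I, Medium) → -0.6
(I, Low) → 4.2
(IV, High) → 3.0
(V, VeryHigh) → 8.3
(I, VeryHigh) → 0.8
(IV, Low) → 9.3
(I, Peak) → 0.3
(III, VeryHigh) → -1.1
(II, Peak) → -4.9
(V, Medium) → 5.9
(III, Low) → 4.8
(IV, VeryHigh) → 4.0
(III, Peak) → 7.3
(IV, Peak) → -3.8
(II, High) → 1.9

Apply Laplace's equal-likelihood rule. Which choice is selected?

V

Row averages: I=1.68, II=0.24, III=3.9, IV=4.3, V=5.02
Highest average = 5.02 → V.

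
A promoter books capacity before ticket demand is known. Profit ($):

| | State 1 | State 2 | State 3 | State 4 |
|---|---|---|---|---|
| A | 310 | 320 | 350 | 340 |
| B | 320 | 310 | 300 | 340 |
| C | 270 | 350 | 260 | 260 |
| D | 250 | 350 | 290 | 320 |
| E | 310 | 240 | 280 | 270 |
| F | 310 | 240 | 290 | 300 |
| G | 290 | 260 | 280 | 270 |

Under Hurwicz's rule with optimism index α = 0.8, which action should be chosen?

A: 0.8·350 + 0.2·310 = 342
B: 0.8·340 + 0.2·300 = 332
C: 0.8·350 + 0.2·260 = 332
D: 0.8·350 + 0.2·250 = 330
E: 0.8·310 + 0.2·240 = 296
F: 0.8·310 + 0.2·240 = 296
G: 0.8·290 + 0.2·260 = 284
Highest Hurwicz score = 342 → A.

A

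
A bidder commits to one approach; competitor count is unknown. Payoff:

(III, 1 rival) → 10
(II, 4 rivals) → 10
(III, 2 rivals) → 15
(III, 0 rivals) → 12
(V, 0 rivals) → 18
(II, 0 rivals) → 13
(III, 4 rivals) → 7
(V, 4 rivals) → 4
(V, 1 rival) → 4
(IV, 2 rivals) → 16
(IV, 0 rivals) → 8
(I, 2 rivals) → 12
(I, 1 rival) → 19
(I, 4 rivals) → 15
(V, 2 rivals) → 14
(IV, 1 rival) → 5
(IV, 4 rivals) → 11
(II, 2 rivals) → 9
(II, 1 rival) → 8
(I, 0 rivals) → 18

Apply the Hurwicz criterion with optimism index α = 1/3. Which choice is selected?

I

I: 1/3·19 + 2/3·12 = 43/3
II: 1/3·13 + 2/3·8 = 29/3
III: 1/3·15 + 2/3·7 = 29/3
IV: 1/3·16 + 2/3·5 = 26/3
V: 1/3·18 + 2/3·4 = 26/3
Highest Hurwicz score = 43/3 → I.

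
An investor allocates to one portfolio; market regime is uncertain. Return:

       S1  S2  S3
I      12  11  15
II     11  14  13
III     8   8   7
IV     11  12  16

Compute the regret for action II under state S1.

1

Best payoff under S1 is 12.
Regret = 12 − 11 = 1.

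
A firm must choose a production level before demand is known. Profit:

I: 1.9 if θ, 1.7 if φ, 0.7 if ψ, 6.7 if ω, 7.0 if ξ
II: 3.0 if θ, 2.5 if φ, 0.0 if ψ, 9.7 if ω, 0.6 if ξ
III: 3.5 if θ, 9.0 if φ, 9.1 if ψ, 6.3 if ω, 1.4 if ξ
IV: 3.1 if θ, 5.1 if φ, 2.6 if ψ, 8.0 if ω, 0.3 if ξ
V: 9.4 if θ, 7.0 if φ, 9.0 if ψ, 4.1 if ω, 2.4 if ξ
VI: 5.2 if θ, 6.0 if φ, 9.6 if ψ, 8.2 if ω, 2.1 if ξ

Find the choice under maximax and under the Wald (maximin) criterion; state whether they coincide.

maximax → II; maximin → V (disagree)

Row maxima: I=7.0, II=9.7, III=9.1, IV=8.0, V=9.4, VI=9.6
Best best-case = 9.7 → II.
Row minima: I=0.7, II=0.0, III=1.4, IV=0.3, V=2.4, VI=2.1
Best worst-case = 2.4 → V.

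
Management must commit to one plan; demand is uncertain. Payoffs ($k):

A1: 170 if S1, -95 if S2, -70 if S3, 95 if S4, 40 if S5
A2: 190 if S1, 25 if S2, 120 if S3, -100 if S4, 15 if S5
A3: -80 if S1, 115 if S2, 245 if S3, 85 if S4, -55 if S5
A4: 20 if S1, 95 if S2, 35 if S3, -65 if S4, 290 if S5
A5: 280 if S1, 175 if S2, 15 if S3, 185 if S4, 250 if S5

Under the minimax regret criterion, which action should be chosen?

Column bests: S1=280, S2=175, S3=245, S4=185, S5=290.
A1 regrets: 110, 270, 315, 90, 250 → max 315
A2 regrets: 90, 150, 125, 285, 275 → max 285
A3 regrets: 360, 60, 0, 100, 345 → max 360
A4 regrets: 260, 80, 210, 250, 0 → max 260
A5 regrets: 0, 0, 230, 0, 40 → max 230
Smallest max regret = 230 → A5.

A5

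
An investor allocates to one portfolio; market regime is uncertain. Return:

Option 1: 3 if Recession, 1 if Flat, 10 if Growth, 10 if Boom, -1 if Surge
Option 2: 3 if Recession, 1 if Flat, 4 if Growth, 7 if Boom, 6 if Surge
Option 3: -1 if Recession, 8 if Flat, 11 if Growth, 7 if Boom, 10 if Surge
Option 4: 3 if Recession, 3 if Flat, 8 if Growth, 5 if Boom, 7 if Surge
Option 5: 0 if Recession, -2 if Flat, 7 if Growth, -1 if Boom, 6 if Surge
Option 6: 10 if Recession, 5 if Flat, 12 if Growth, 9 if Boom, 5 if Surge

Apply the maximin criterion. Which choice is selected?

Row minima: Option 1=-1, Option 2=1, Option 3=-1, Option 4=3, Option 5=-2, Option 6=5
Best worst-case = 5 → Option 6.

Option 6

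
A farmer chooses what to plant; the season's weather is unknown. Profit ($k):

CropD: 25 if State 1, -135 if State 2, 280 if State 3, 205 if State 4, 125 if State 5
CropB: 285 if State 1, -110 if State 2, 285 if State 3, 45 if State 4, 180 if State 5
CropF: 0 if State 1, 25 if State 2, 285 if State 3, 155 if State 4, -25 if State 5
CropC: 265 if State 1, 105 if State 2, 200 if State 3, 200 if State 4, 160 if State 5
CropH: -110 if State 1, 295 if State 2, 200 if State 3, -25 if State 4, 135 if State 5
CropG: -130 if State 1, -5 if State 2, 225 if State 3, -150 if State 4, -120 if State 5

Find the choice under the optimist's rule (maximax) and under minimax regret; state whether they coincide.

Row maxima: CropD=280, CropB=285, CropF=285, CropC=265, CropH=295, CropG=225
Best best-case = 295 → CropH.
Column bests: State 1=285, State 2=295, State 3=285, State 4=205, State 5=180.
CropD regrets: 260, 430, 5, 0, 55 → max 430
CropB regrets: 0, 405, 0, 160, 0 → max 405
CropF regrets: 285, 270, 0, 50, 205 → max 285
CropC regrets: 20, 190, 85, 5, 20 → max 190
CropH regrets: 395, 0, 85, 230, 45 → max 395
CropG regrets: 415, 300, 60, 355, 300 → max 415
Smallest max regret = 190 → CropC.

maximax → CropH; minimax regret → CropC (disagree)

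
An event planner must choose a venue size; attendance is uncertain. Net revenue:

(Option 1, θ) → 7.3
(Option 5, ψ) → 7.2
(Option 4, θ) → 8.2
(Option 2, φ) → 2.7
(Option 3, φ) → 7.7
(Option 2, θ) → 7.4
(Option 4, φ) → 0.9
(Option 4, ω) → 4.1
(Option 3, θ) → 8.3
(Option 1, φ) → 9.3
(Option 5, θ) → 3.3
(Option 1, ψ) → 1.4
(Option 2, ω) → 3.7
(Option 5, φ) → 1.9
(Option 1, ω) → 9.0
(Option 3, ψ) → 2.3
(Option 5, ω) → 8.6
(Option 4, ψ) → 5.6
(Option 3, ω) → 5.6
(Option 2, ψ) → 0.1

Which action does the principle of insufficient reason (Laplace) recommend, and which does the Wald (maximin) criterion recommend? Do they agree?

laplace → Option 1; maximin → Option 3 (disagree)

Row averages: Option 1=6.75, Option 2=3.475, Option 3=5.975, Option 4=4.7, Option 5=5.25
Highest average = 6.75 → Option 1.
Row minima: Option 1=1.4, Option 2=0.1, Option 3=2.3, Option 4=0.9, Option 5=1.9
Best worst-case = 2.3 → Option 3.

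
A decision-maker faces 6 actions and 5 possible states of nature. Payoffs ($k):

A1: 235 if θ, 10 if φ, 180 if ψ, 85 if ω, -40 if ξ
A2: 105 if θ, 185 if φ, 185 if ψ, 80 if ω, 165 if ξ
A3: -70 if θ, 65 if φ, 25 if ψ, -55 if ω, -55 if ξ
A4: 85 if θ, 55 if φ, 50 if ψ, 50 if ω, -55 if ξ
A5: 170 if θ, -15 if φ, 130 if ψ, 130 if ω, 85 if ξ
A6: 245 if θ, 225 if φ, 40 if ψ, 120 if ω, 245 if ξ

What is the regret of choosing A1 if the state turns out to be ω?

45

Best payoff under ω is 130.
Regret = 130 − 85 = 45.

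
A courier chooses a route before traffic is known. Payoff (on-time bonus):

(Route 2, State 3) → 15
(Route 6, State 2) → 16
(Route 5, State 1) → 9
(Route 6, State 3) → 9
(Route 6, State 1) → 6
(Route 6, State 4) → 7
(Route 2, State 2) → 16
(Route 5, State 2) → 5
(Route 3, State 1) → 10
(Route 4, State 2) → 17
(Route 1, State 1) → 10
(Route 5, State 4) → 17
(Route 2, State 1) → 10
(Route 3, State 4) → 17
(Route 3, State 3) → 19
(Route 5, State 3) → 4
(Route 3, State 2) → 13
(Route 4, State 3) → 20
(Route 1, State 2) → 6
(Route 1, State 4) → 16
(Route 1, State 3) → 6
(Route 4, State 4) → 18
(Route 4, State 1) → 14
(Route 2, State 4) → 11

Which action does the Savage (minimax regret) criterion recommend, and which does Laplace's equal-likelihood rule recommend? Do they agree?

Column bests: State 1=14, State 2=17, State 3=20, State 4=18.
Route 1 regrets: 4, 11, 14, 2 → max 14
Route 2 regrets: 4, 1, 5, 7 → max 7
Route 3 regrets: 4, 4, 1, 1 → max 4
Route 4 regrets: 0, 0, 0, 0 → max 0
Route 5 regrets: 5, 12, 16, 1 → max 16
Route 6 regrets: 8, 1, 11, 11 → max 11
Smallest max regret = 0 → Route 4.
Row averages: Route 1=9.5, Route 2=13, Route 3=14.75, Route 4=17.25, Route 5=8.75, Route 6=9.5
Highest average = 17.25 → Route 4.

minimax regret → Route 4; laplace → Route 4 (agree)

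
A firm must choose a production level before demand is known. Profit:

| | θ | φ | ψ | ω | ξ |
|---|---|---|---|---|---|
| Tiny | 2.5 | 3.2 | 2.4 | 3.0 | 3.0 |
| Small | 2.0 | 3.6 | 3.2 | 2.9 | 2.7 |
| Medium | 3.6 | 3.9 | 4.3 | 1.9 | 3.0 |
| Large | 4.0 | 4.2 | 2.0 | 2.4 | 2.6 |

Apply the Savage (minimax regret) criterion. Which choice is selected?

Medium

Column bests: θ=4.0, φ=4.2, ψ=4.3, ω=3.0, ξ=3.0.
Tiny regrets: 1.5, 1.0, 1.9, 0.0, 0.0 → max 1.9
Small regrets: 2.0, 0.6, 1.1, 0.1, 0.3 → max 2.0
Medium regrets: 0.4, 0.3, 0.0, 1.1, 0.0 → max 1.1
Large regrets: 0.0, 0.0, 2.3, 0.6, 0.4 → max 2.3
Smallest max regret = 1.1 → Medium.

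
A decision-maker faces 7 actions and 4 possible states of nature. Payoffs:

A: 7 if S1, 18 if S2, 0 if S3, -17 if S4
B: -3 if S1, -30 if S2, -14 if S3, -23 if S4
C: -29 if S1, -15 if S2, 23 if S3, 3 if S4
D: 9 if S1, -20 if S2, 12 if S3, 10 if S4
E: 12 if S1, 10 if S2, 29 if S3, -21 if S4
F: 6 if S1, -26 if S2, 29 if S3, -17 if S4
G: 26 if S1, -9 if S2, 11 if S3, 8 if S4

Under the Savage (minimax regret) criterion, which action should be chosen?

G

Column bests: S1=26, S2=18, S3=29, S4=10.
A regrets: 19, 0, 29, 27 → max 29
B regrets: 29, 48, 43, 33 → max 48
C regrets: 55, 33, 6, 7 → max 55
D regrets: 17, 38, 17, 0 → max 38
E regrets: 14, 8, 0, 31 → max 31
F regrets: 20, 44, 0, 27 → max 44
G regrets: 0, 27, 18, 2 → max 27
Smallest max regret = 27 → G.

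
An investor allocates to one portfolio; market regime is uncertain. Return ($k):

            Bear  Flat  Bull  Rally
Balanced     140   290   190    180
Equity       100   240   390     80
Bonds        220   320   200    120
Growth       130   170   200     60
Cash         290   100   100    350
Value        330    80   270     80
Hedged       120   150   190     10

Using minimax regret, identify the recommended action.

Column bests: Bear=330, Flat=320, Bull=390, Rally=350.
Balanced regrets: 190, 30, 200, 170 → max 200
Equity regrets: 230, 80, 0, 270 → max 270
Bonds regrets: 110, 0, 190, 230 → max 230
Growth regrets: 200, 150, 190, 290 → max 290
Cash regrets: 40, 220, 290, 0 → max 290
Value regrets: 0, 240, 120, 270 → max 270
Hedged regrets: 210, 170, 200, 340 → max 340
Smallest max regret = 200 → Balanced.

Balanced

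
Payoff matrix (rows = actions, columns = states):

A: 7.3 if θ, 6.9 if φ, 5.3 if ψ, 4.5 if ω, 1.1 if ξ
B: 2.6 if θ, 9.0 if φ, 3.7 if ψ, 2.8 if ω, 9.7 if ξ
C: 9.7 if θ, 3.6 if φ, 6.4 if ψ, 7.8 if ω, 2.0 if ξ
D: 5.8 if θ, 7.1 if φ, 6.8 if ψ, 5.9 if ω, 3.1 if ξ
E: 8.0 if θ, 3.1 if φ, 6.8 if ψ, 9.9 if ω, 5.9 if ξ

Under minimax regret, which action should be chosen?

Column bests: θ=9.7, φ=9.0, ψ=6.8, ω=9.9, ξ=9.7.
A regrets: 2.4, 2.1, 1.5, 5.4, 8.6 → max 8.6
B regrets: 7.1, 0.0, 3.1, 7.1, 0.0 → max 7.1
C regrets: 0.0, 5.4, 0.4, 2.1, 7.7 → max 7.7
D regrets: 3.9, 1.9, 0.0, 4.0, 6.6 → max 6.6
E regrets: 1.7, 5.9, 0.0, 0.0, 3.8 → max 5.9
Smallest max regret = 5.9 → E.

E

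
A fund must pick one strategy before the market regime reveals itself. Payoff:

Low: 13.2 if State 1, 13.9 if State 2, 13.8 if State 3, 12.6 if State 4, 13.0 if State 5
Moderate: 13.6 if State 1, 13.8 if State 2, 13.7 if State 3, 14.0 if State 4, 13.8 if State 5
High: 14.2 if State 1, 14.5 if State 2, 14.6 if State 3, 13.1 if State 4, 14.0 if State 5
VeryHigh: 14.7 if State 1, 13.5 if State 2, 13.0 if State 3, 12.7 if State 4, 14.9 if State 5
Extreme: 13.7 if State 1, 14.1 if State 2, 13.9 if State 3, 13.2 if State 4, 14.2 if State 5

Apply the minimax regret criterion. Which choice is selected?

High

Column bests: State 1=14.7, State 2=14.5, State 3=14.6, State 4=14.0, State 5=14.9.
Low regrets: 1.5, 0.6, 0.8, 1.4, 1.9 → max 1.9
Moderate regrets: 1.1, 0.7, 0.9, 0.0, 1.1 → max 1.1
High regrets: 0.5, 0.0, 0.0, 0.9, 0.9 → max 0.9
VeryHigh regrets: 0.0, 1.0, 1.6, 1.3, 0.0 → max 1.6
Extreme regrets: 1.0, 0.4, 0.7, 0.8, 0.7 → max 1.0
Smallest max regret = 0.9 → High.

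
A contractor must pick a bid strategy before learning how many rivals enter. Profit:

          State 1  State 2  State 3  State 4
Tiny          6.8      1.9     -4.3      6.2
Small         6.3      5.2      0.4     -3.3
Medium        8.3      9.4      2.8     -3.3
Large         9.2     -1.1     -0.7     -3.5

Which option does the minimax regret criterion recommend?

Tiny

Column bests: State 1=9.2, State 2=9.4, State 3=2.8, State 4=6.2.
Tiny regrets: 2.4, 7.5, 7.1, 0.0 → max 7.5
Small regrets: 2.9, 4.2, 2.4, 9.5 → max 9.5
Medium regrets: 0.9, 0.0, 0.0, 9.5 → max 9.5
Large regrets: 0.0, 10.5, 3.5, 9.7 → max 10.5
Smallest max regret = 7.5 → Tiny.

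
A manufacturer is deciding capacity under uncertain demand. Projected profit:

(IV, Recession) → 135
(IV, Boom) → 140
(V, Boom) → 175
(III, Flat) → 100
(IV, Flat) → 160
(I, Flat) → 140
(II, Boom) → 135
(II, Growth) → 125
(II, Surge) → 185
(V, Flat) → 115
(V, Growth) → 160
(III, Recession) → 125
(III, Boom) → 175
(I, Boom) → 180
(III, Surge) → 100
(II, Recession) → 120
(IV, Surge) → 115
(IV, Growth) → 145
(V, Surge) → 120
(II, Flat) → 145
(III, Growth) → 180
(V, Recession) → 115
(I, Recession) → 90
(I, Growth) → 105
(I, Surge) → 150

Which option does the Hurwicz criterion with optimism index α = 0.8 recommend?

I: 0.8·180 + 0.2·90 = 162
II: 0.8·185 + 0.2·120 = 172
III: 0.8·180 + 0.2·100 = 164
IV: 0.8·160 + 0.2·115 = 151
V: 0.8·175 + 0.2·115 = 163
Highest Hurwicz score = 172 → II.

II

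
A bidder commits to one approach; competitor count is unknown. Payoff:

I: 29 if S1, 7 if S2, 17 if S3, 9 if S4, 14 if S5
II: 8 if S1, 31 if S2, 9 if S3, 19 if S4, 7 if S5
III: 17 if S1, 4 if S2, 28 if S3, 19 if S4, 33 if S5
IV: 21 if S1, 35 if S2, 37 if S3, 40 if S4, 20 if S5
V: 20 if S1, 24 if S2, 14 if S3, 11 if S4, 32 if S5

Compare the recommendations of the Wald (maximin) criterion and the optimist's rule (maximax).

maximin → IV; maximax → IV (agree)

Row minima: I=7, II=7, III=4, IV=20, V=11
Best worst-case = 20 → IV.
Row maxima: I=29, II=31, III=33, IV=40, V=32
Best best-case = 40 → IV.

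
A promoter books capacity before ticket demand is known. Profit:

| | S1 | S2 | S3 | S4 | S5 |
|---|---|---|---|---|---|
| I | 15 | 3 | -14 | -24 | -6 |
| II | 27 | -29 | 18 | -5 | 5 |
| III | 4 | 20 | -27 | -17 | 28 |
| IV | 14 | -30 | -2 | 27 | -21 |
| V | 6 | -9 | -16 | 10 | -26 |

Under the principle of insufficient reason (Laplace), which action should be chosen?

II

Row averages: I=-5.2, II=3.2, III=1.6, IV=-2.4, V=-7
Highest average = 3.2 → II.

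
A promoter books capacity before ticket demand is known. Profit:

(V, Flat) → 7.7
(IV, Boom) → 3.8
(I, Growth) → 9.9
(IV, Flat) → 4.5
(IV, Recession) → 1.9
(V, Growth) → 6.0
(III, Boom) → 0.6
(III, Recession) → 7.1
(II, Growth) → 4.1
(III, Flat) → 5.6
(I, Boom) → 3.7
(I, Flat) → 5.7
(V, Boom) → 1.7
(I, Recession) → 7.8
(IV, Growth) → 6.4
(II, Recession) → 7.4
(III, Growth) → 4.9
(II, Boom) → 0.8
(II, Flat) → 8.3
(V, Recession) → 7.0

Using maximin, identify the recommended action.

I

Row minima: I=3.7, II=0.8, III=0.6, IV=1.9, V=1.7
Best worst-case = 3.7 → I.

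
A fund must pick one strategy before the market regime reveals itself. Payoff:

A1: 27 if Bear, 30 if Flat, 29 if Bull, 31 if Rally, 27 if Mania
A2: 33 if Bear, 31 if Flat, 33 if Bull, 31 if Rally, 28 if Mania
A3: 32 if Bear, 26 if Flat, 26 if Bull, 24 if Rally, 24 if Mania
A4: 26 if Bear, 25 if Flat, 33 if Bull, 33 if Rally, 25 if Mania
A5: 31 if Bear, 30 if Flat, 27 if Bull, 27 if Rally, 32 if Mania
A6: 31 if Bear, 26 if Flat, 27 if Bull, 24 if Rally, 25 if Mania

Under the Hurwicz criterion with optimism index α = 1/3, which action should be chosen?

A1: 1/3·31 + 2/3·27 = 85/3
A2: 1/3·33 + 2/3·28 = 89/3
A3: 1/3·32 + 2/3·24 = 80/3
A4: 1/3·33 + 2/3·25 = 83/3
A5: 1/3·32 + 2/3·27 = 86/3
A6: 1/3·31 + 2/3·24 = 79/3
Highest Hurwicz score = 89/3 → A2.

A2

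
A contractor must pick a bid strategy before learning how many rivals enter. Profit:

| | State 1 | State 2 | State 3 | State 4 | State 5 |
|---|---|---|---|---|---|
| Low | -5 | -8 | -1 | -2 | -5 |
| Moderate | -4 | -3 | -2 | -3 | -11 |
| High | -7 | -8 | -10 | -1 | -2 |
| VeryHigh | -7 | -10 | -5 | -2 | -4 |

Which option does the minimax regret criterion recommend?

Column bests: State 1=-4, State 2=-3, State 3=-1, State 4=-1, State 5=-2.
Low regrets: 1, 5, 0, 1, 3 → max 5
Moderate regrets: 0, 0, 1, 2, 9 → max 9
High regrets: 3, 5, 9, 0, 0 → max 9
VeryHigh regrets: 3, 7, 4, 1, 2 → max 7
Smallest max regret = 5 → Low.

Low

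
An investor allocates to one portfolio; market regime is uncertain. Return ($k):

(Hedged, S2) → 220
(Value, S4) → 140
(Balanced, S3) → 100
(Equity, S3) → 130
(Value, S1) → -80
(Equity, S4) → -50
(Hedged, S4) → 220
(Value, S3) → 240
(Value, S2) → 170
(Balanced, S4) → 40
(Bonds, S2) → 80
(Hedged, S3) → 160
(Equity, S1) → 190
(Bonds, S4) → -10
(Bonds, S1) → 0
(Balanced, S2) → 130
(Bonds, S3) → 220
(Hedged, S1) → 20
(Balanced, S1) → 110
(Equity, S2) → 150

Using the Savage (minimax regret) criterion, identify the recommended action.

Column bests: S1=190, S2=220, S3=240, S4=220.
Equity regrets: 0, 70, 110, 270 → max 270
Bonds regrets: 190, 140, 20, 230 → max 230
Hedged regrets: 170, 0, 80, 0 → max 170
Balanced regrets: 80, 90, 140, 180 → max 180
Value regrets: 270, 50, 0, 80 → max 270
Smallest max regret = 170 → Hedged.

Hedged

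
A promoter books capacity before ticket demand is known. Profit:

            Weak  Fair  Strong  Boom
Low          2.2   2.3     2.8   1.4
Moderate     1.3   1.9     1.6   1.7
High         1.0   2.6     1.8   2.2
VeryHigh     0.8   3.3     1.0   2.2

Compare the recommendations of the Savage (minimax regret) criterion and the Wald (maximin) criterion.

minimax regret → Low; maximin → Low (agree)

Column bests: Weak=2.2, Fair=3.3, Strong=2.8, Boom=2.2.
Low regrets: 0.0, 1.0, 0.0, 0.8 → max 1.0
Moderate regrets: 0.9, 1.4, 1.2, 0.5 → max 1.4
High regrets: 1.2, 0.7, 1.0, 0.0 → max 1.2
VeryHigh regrets: 1.4, 0.0, 1.8, 0.0 → max 1.8
Smallest max regret = 1.0 → Low.
Row minima: Low=1.4, Moderate=1.3, High=1.0, VeryHigh=0.8
Best worst-case = 1.4 → Low.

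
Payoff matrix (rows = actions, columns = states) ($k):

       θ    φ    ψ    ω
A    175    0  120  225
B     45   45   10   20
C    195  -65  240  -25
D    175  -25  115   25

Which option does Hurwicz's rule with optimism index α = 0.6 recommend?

A: 0.6·225 + 0.4·0 = 135
B: 0.6·45 + 0.4·10 = 31
C: 0.6·240 + 0.4·(-65) = 118
D: 0.6·175 + 0.4·(-25) = 95
Highest Hurwicz score = 135 → A.

A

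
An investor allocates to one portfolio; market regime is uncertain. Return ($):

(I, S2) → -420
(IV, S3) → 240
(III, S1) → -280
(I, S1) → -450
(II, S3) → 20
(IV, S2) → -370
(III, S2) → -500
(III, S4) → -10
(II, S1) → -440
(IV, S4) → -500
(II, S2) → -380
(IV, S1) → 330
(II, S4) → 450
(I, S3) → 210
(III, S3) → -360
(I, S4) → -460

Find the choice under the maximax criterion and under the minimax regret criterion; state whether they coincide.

maximax → II; minimax regret → III (disagree)

Row maxima: I=210, II=450, III=-10, IV=330
Best best-case = 450 → II.
Column bests: S1=330, S2=-370, S3=240, S4=450.
I regrets: 780, 50, 30, 910 → max 910
II regrets: 770, 10, 220, 0 → max 770
III regrets: 610, 130, 600, 460 → max 610
IV regrets: 0, 0, 0, 950 → max 950
Smallest max regret = 610 → III.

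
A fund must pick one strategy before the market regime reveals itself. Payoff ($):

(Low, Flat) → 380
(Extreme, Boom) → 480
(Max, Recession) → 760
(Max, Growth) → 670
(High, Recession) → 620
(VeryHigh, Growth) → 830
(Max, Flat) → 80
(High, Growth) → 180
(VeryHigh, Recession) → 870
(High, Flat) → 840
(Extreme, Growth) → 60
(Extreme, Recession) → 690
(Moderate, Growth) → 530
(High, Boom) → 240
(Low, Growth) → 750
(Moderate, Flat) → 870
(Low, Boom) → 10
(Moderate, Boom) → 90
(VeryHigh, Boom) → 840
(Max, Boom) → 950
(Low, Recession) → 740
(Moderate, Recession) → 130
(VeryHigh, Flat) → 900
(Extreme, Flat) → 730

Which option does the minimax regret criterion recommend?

Column bests: Recession=870, Flat=900, Growth=830, Boom=950.
Low regrets: 130, 520, 80, 940 → max 940
Moderate regrets: 740, 30, 300, 860 → max 860
High regrets: 250, 60, 650, 710 → max 710
VeryHigh regrets: 0, 0, 0, 110 → max 110
Extreme regrets: 180, 170, 770, 470 → max 770
Max regrets: 110, 820, 160, 0 → max 820
Smallest max regret = 110 → VeryHigh.

VeryHigh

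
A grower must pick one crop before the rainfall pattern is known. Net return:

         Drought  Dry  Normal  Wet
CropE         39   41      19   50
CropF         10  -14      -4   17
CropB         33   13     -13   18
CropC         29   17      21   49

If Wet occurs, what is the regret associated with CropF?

33

Best payoff under Wet is 50.
Regret = 50 − 17 = 33.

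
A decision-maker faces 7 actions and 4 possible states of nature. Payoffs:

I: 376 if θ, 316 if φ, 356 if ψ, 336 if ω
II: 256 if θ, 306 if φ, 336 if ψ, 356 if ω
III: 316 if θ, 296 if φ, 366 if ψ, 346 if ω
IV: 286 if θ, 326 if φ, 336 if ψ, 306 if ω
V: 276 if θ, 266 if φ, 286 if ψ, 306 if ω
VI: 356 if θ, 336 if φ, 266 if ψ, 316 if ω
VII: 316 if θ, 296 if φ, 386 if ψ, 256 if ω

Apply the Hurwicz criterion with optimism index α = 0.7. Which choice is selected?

I

I: 0.7·376 + 0.3·316 = 358
II: 0.7·356 + 0.3·256 = 326
III: 0.7·366 + 0.3·296 = 345
IV: 0.7·336 + 0.3·286 = 321
V: 0.7·306 + 0.3·266 = 294
VI: 0.7·356 + 0.3·266 = 329
VII: 0.7·386 + 0.3·256 = 347
Highest Hurwicz score = 358 → I.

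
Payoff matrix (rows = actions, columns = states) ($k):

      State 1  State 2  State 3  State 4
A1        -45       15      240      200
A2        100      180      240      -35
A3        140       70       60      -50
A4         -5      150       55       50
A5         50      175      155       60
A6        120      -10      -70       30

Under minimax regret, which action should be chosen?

A5

Column bests: State 1=140, State 2=180, State 3=240, State 4=200.
A1 regrets: 185, 165, 0, 0 → max 185
A2 regrets: 40, 0, 0, 235 → max 235
A3 regrets: 0, 110, 180, 250 → max 250
A4 regrets: 145, 30, 185, 150 → max 185
A5 regrets: 90, 5, 85, 140 → max 140
A6 regrets: 20, 190, 310, 170 → max 310
Smallest max regret = 140 → A5.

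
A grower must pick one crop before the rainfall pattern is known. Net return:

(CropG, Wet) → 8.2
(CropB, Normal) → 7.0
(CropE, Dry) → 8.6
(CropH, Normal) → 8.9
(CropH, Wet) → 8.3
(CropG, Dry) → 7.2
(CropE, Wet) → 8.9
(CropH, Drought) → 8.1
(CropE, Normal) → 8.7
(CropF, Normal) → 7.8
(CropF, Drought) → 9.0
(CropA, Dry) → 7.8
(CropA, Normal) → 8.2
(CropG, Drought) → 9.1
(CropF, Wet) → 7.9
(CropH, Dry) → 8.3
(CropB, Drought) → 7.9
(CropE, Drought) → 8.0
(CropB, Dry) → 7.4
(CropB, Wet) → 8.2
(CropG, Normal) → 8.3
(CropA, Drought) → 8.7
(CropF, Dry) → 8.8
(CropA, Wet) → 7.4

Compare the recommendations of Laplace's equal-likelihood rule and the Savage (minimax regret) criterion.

laplace → CropE; minimax regret → CropH (disagree)

Row averages: CropH=8.4, CropG=8.2, CropA=8.025, CropF=8.375, CropE=8.55, CropB=7.625
Highest average = 8.55 → CropE.
Column bests: Drought=9.1, Dry=8.8, Normal=8.9, Wet=8.9.
CropH regrets: 1.0, 0.5, 0.0, 0.6 → max 1.0
CropG regrets: 0.0, 1.6, 0.6, 0.7 → max 1.6
CropA regrets: 0.4, 1.0, 0.7, 1.5 → max 1.5
CropF regrets: 0.1, 0.0, 1.1, 1.0 → max 1.1
CropE regrets: 1.1, 0.2, 0.2, 0.0 → max 1.1
CropB regrets: 1.2, 1.4, 1.9, 0.7 → max 1.9
Smallest max regret = 1.0 → CropH.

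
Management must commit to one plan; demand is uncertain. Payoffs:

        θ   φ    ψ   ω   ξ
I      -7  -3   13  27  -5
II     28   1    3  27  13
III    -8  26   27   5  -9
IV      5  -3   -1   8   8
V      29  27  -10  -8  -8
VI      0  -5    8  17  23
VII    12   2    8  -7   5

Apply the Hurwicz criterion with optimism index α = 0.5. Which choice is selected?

II

I: 0.5·27 + 0.5·(-7) = 10
II: 0.5·28 + 0.5·1 = 14.5
III: 0.5·27 + 0.5·(-9) = 9
IV: 0.5·8 + 0.5·(-3) = 2.5
V: 0.5·29 + 0.5·(-10) = 9.5
VI: 0.5·23 + 0.5·(-5) = 9
VII: 0.5·12 + 0.5·(-7) = 2.5
Highest Hurwicz score = 14.5 → II.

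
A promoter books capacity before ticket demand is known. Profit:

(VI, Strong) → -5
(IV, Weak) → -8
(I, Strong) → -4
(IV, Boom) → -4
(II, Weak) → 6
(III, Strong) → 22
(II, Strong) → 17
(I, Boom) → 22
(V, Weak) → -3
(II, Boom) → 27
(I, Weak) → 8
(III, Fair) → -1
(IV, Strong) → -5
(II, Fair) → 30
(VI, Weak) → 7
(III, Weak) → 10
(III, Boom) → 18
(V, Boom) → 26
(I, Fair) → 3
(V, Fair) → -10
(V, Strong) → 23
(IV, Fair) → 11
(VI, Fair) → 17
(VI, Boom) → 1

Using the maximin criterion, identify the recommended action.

Row minima: I=-4, II=6, III=-1, IV=-8, V=-10, VI=-5
Best worst-case = 6 → II.

II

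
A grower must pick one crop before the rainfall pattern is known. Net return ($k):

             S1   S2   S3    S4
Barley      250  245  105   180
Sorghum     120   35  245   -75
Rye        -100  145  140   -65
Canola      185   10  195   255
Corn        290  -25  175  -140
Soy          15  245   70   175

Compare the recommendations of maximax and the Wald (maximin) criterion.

maximax → Corn; maximin → Barley (disagree)

Row maxima: Barley=250, Sorghum=245, Rye=145, Canola=255, Corn=290, Soy=245
Best best-case = 290 → Corn.
Row minima: Barley=105, Sorghum=-75, Rye=-100, Canola=10, Corn=-140, Soy=15
Best worst-case = 105 → Barley.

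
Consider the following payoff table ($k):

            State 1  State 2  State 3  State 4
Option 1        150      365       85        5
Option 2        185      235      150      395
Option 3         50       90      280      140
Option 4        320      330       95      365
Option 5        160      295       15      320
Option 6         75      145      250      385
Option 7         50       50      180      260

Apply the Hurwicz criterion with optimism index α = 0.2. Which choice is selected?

Option 1: 0.2·365 + 0.8·5 = 77
Option 2: 0.2·395 + 0.8·150 = 199
Option 3: 0.2·280 + 0.8·50 = 96
Option 4: 0.2·365 + 0.8·95 = 149
Option 5: 0.2·320 + 0.8·15 = 76
Option 6: 0.2·385 + 0.8·75 = 137
Option 7: 0.2·260 + 0.8·50 = 92
Highest Hurwicz score = 199 → Option 2.

Option 2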